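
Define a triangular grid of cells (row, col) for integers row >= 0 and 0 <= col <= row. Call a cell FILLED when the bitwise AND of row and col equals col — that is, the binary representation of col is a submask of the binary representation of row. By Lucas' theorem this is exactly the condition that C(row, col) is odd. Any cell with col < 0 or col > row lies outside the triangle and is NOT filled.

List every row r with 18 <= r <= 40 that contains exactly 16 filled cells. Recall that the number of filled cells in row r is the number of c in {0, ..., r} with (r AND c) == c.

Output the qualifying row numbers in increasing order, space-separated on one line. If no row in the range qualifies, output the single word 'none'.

Answer: 23 27 29 30 39

Derivation:
Row r has 2^popcount(r) filled cells, so we need popcount(r) = log2(16) = 4.
Scan r = 18..40 and keep those with exactly 4 one-bits:
r=18=10010 popcount=2 -> skip
r=19=10011 popcount=3 -> skip
r=20=10100 popcount=2 -> skip
r=21=10101 popcount=3 -> skip
r=22=10110 popcount=3 -> skip
r=23=10111 popcount=4 -> KEEP
r=24=11000 popcount=2 -> skip
r=25=11001 popcount=3 -> skip
r=26=11010 popcount=3 -> skip
r=27=11011 popcount=4 -> KEEP
r=28=11100 popcount=3 -> skip
r=29=11101 popcount=4 -> KEEP
r=30=11110 popcount=4 -> KEEP
r=31=11111 popcount=5 -> skip
r=32=100000 popcount=1 -> skip
r=33=100001 popcount=2 -> skip
r=34=100010 popcount=2 -> skip
r=35=100011 popcount=3 -> skip
r=36=100100 popcount=2 -> skip
r=37=100101 popcount=3 -> skip
r=38=100110 popcount=3 -> skip
r=39=100111 popcount=4 -> KEEP
r=40=101000 popcount=2 -> skip
Kept rows: 23 27 29 30 39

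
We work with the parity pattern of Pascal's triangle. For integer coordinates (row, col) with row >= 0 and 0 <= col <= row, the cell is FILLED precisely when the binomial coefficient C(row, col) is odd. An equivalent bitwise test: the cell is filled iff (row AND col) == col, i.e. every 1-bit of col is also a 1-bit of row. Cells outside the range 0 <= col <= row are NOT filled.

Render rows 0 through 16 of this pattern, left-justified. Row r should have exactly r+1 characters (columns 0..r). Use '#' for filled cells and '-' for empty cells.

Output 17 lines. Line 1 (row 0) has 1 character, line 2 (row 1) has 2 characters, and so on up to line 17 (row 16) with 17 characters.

Answer: #
##
#-#
####
#---#
##--##
#-#-#-#
########
#-------#
##------##
#-#-----#-#
####----####
#---#---#---#
##--##--##--##
#-#-#-#-#-#-#-#
################
#---------------#

Derivation:
r0=0: #
r1=1: ##
r2=10: #-#
r3=11: ####
r4=100: #---#
r5=101: ##--##
r6=110: #-#-#-#
r7=111: ########
r8=1000: #-------#
r9=1001: ##------##
r10=1010: #-#-----#-#
r11=1011: ####----####
r12=1100: #---#---#---#
r13=1101: ##--##--##--##
r14=1110: #-#-#-#-#-#-#-#
r15=1111: ################
r16=10000: #---------------#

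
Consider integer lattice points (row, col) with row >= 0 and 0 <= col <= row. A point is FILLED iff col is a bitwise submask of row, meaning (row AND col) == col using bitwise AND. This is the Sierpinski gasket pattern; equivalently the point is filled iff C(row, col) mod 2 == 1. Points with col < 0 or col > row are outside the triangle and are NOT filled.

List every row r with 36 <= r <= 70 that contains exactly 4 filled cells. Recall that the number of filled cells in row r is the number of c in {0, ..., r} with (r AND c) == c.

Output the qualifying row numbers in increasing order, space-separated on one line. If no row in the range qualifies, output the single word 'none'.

Row r has 2^popcount(r) filled cells, so we need popcount(r) = log2(4) = 2.
Scan r = 36..70 and keep those with exactly 2 one-bits:
r=36=100100 popcount=2 -> KEEP
r=37=100101 popcount=3 -> skip
r=38=100110 popcount=3 -> skip
r=39=100111 popcount=4 -> skip
r=40=101000 popcount=2 -> KEEP
r=41=101001 popcount=3 -> skip
r=42=101010 popcount=3 -> skip
r=43=101011 popcount=4 -> skip
r=44=101100 popcount=3 -> skip
r=45=101101 popcount=4 -> skip
r=46=101110 popcount=4 -> skip
r=47=101111 popcount=5 -> skip
r=48=110000 popcount=2 -> KEEP
r=49=110001 popcount=3 -> skip
r=50=110010 popcount=3 -> skip
r=51=110011 popcount=4 -> skip
r=52=110100 popcount=3 -> skip
r=53=110101 popcount=4 -> skip
r=54=110110 popcount=4 -> skip
r=55=110111 popcount=5 -> skip
r=56=111000 popcount=3 -> skip
r=57=111001 popcount=4 -> skip
r=58=111010 popcount=4 -> skip
r=59=111011 popcount=5 -> skip
r=60=111100 popcount=4 -> skip
r=61=111101 popcount=5 -> skip
r=62=111110 popcount=5 -> skip
r=63=111111 popcount=6 -> skip
r=64=1000000 popcount=1 -> skip
r=65=1000001 popcount=2 -> KEEP
r=66=1000010 popcount=2 -> KEEP
r=67=1000011 popcount=3 -> skip
r=68=1000100 popcount=2 -> KEEP
r=69=1000101 popcount=3 -> skip
r=70=1000110 popcount=3 -> skip
Kept rows: 36 40 48 65 66 68

Answer: 36 40 48 65 66 68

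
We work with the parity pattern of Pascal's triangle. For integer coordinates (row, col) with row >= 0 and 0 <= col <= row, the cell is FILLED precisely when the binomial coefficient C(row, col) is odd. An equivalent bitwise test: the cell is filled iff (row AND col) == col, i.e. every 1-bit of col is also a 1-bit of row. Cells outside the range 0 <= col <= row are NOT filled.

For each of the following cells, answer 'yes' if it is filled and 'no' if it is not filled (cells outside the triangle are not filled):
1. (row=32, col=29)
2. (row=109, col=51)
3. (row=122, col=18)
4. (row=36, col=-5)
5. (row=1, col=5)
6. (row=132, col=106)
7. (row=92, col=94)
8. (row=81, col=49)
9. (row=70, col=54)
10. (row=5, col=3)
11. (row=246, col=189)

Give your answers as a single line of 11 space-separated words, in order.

Answer: no no yes no no no no no no no no

Derivation:
(32,29): row=0b100000, col=0b11101, row AND col = 0b0 = 0; 0 != 29 -> empty
(109,51): row=0b1101101, col=0b110011, row AND col = 0b100001 = 33; 33 != 51 -> empty
(122,18): row=0b1111010, col=0b10010, row AND col = 0b10010 = 18; 18 == 18 -> filled
(36,-5): col outside [0, 36] -> not filled
(1,5): col outside [0, 1] -> not filled
(132,106): row=0b10000100, col=0b1101010, row AND col = 0b0 = 0; 0 != 106 -> empty
(92,94): col outside [0, 92] -> not filled
(81,49): row=0b1010001, col=0b110001, row AND col = 0b10001 = 17; 17 != 49 -> empty
(70,54): row=0b1000110, col=0b110110, row AND col = 0b110 = 6; 6 != 54 -> empty
(5,3): row=0b101, col=0b11, row AND col = 0b1 = 1; 1 != 3 -> empty
(246,189): row=0b11110110, col=0b10111101, row AND col = 0b10110100 = 180; 180 != 189 -> empty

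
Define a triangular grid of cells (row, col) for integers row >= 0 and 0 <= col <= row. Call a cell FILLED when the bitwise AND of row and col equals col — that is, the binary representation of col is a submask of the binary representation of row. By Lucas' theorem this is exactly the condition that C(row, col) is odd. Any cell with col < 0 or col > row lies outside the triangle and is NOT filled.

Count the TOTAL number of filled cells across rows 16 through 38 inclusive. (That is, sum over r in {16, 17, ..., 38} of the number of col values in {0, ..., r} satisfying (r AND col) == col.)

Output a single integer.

Answer: 200

Derivation:
r16=10000 pc1: +2 =2
r17=10001 pc2: +4 =6
r18=10010 pc2: +4 =10
r19=10011 pc3: +8 =18
r20=10100 pc2: +4 =22
r21=10101 pc3: +8 =30
r22=10110 pc3: +8 =38
r23=10111 pc4: +16 =54
r24=11000 pc2: +4 =58
r25=11001 pc3: +8 =66
r26=11010 pc3: +8 =74
r27=11011 pc4: +16 =90
r28=11100 pc3: +8 =98
r29=11101 pc4: +16 =114
r30=11110 pc4: +16 =130
r31=11111 pc5: +32 =162
r32=100000 pc1: +2 =164
r33=100001 pc2: +4 =168
r34=100010 pc2: +4 =172
r35=100011 pc3: +8 =180
r36=100100 pc2: +4 =184
r37=100101 pc3: +8 =192
r38=100110 pc3: +8 =200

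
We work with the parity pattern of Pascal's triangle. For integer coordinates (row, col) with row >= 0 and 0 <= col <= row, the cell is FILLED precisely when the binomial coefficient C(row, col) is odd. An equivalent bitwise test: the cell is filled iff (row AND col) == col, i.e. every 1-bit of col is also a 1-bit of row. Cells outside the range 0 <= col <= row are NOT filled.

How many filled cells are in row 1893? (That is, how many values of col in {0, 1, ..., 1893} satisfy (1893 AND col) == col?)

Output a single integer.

Answer: 128

Derivation:
1893 in binary = 11101100101
popcount(1893) = number of 1-bits in 11101100101 = 7
A col c satisfies (1893 AND c) == c iff every set bit of c is also set in 1893; each of the 7 set bits of 1893 can independently be on or off in c.
count = 2^7 = 128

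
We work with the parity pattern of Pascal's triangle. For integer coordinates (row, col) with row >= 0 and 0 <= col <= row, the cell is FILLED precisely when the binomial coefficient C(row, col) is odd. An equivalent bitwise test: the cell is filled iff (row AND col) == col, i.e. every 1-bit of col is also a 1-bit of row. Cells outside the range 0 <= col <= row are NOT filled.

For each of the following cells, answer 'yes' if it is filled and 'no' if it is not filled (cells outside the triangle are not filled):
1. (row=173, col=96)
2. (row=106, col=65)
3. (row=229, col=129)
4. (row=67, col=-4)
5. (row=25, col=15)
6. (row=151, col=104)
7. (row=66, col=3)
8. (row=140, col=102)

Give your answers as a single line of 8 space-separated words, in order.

Answer: no no yes no no no no no

Derivation:
(173,96): row=0b10101101, col=0b1100000, row AND col = 0b100000 = 32; 32 != 96 -> empty
(106,65): row=0b1101010, col=0b1000001, row AND col = 0b1000000 = 64; 64 != 65 -> empty
(229,129): row=0b11100101, col=0b10000001, row AND col = 0b10000001 = 129; 129 == 129 -> filled
(67,-4): col outside [0, 67] -> not filled
(25,15): row=0b11001, col=0b1111, row AND col = 0b1001 = 9; 9 != 15 -> empty
(151,104): row=0b10010111, col=0b1101000, row AND col = 0b0 = 0; 0 != 104 -> empty
(66,3): row=0b1000010, col=0b11, row AND col = 0b10 = 2; 2 != 3 -> empty
(140,102): row=0b10001100, col=0b1100110, row AND col = 0b100 = 4; 4 != 102 -> empty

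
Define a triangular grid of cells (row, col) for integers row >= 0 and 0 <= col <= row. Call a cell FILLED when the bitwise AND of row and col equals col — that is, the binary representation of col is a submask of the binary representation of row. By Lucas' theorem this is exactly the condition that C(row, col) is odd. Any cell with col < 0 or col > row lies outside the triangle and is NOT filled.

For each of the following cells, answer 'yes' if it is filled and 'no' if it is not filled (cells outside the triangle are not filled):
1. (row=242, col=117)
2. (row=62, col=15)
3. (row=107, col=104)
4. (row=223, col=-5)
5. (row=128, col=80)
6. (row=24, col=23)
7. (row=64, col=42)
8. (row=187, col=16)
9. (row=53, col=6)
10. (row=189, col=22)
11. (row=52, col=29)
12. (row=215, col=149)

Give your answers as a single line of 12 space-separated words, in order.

Answer: no no yes no no no no yes no no no yes

Derivation:
(242,117): row=0b11110010, col=0b1110101, row AND col = 0b1110000 = 112; 112 != 117 -> empty
(62,15): row=0b111110, col=0b1111, row AND col = 0b1110 = 14; 14 != 15 -> empty
(107,104): row=0b1101011, col=0b1101000, row AND col = 0b1101000 = 104; 104 == 104 -> filled
(223,-5): col outside [0, 223] -> not filled
(128,80): row=0b10000000, col=0b1010000, row AND col = 0b0 = 0; 0 != 80 -> empty
(24,23): row=0b11000, col=0b10111, row AND col = 0b10000 = 16; 16 != 23 -> empty
(64,42): row=0b1000000, col=0b101010, row AND col = 0b0 = 0; 0 != 42 -> empty
(187,16): row=0b10111011, col=0b10000, row AND col = 0b10000 = 16; 16 == 16 -> filled
(53,6): row=0b110101, col=0b110, row AND col = 0b100 = 4; 4 != 6 -> empty
(189,22): row=0b10111101, col=0b10110, row AND col = 0b10100 = 20; 20 != 22 -> empty
(52,29): row=0b110100, col=0b11101, row AND col = 0b10100 = 20; 20 != 29 -> empty
(215,149): row=0b11010111, col=0b10010101, row AND col = 0b10010101 = 149; 149 == 149 -> filled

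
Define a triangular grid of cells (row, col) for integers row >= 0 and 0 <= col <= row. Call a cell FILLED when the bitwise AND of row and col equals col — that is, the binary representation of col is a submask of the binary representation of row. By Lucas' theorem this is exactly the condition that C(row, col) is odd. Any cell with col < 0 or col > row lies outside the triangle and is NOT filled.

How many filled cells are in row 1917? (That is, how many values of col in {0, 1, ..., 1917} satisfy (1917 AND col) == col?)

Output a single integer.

Answer: 512

Derivation:
1917 in binary = 11101111101
popcount(1917) = number of 1-bits in 11101111101 = 9
A col c satisfies (1917 AND c) == c iff every set bit of c is also set in 1917; each of the 9 set bits of 1917 can independently be on or off in c.
count = 2^9 = 512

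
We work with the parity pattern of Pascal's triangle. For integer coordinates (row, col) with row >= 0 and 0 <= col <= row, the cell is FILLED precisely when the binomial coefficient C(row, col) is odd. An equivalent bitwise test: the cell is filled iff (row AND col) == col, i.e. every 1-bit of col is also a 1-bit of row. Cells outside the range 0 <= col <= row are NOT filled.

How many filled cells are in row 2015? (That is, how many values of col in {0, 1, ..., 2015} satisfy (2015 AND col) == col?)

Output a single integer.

Answer: 1024

Derivation:
2015 in binary = 11111011111
popcount(2015) = number of 1-bits in 11111011111 = 10
A col c satisfies (2015 AND c) == c iff every set bit of c is also set in 2015; each of the 10 set bits of 2015 can independently be on or off in c.
count = 2^10 = 1024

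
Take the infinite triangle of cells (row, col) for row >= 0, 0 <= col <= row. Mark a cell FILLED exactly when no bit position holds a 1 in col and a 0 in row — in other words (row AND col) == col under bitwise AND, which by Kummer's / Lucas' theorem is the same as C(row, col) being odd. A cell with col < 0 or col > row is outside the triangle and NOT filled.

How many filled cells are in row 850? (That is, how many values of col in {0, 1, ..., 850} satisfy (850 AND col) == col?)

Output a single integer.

850 in binary = 1101010010
popcount(850) = number of 1-bits in 1101010010 = 5
A col c satisfies (850 AND c) == c iff every set bit of c is also set in 850; each of the 5 set bits of 850 can independently be on or off in c.
count = 2^5 = 32

Answer: 32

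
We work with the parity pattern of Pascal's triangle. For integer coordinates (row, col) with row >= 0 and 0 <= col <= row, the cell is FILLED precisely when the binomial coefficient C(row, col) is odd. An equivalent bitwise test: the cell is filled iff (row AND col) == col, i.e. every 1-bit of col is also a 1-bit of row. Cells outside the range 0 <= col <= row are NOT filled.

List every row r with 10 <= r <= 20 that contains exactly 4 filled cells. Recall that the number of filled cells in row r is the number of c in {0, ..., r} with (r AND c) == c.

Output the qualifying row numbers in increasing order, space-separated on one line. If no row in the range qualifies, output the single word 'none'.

Answer: 10 12 17 18 20

Derivation:
Row r has 2^popcount(r) filled cells, so we need popcount(r) = log2(4) = 2.
Scan r = 10..20 and keep those with exactly 2 one-bits:
r=10=1010 popcount=2 -> KEEP
r=11=1011 popcount=3 -> skip
r=12=1100 popcount=2 -> KEEP
r=13=1101 popcount=3 -> skip
r=14=1110 popcount=3 -> skip
r=15=1111 popcount=4 -> skip
r=16=10000 popcount=1 -> skip
r=17=10001 popcount=2 -> KEEP
r=18=10010 popcount=2 -> KEEP
r=19=10011 popcount=3 -> skip
r=20=10100 popcount=2 -> KEEP
Kept rows: 10 12 17 18 20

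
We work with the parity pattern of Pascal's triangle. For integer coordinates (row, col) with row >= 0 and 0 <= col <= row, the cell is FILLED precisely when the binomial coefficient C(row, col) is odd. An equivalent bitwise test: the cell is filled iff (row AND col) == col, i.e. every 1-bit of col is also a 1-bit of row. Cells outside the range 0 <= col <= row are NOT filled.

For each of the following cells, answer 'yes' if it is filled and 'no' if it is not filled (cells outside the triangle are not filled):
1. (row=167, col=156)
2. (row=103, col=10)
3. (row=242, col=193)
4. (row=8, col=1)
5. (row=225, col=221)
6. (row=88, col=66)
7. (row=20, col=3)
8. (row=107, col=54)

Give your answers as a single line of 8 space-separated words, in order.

Answer: no no no no no no no no

Derivation:
(167,156): row=0b10100111, col=0b10011100, row AND col = 0b10000100 = 132; 132 != 156 -> empty
(103,10): row=0b1100111, col=0b1010, row AND col = 0b10 = 2; 2 != 10 -> empty
(242,193): row=0b11110010, col=0b11000001, row AND col = 0b11000000 = 192; 192 != 193 -> empty
(8,1): row=0b1000, col=0b1, row AND col = 0b0 = 0; 0 != 1 -> empty
(225,221): row=0b11100001, col=0b11011101, row AND col = 0b11000001 = 193; 193 != 221 -> empty
(88,66): row=0b1011000, col=0b1000010, row AND col = 0b1000000 = 64; 64 != 66 -> empty
(20,3): row=0b10100, col=0b11, row AND col = 0b0 = 0; 0 != 3 -> empty
(107,54): row=0b1101011, col=0b110110, row AND col = 0b100010 = 34; 34 != 54 -> empty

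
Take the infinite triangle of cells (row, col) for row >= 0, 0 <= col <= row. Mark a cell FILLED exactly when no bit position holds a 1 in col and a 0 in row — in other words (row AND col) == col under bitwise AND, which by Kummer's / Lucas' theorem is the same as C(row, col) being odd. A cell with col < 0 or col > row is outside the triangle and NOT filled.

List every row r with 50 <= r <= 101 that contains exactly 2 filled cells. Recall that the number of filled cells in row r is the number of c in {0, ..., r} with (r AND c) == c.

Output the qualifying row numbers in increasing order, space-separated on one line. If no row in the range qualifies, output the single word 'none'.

Row r has 2^popcount(r) filled cells, so we need popcount(r) = log2(2) = 1.
Scan r = 50..101 and keep those with exactly 1 one-bits:
r=50=110010 popcount=3 -> skip
r=51=110011 popcount=4 -> skip
r=52=110100 popcount=3 -> skip
r=53=110101 popcount=4 -> skip
r=54=110110 popcount=4 -> skip
r=55=110111 popcount=5 -> skip
r=56=111000 popcount=3 -> skip
r=57=111001 popcount=4 -> skip
r=58=111010 popcount=4 -> skip
r=59=111011 popcount=5 -> skip
r=60=111100 popcount=4 -> skip
r=61=111101 popcount=5 -> skip
r=62=111110 popcount=5 -> skip
r=63=111111 popcount=6 -> skip
r=64=1000000 popcount=1 -> KEEP
r=65=1000001 popcount=2 -> skip
r=66=1000010 popcount=2 -> skip
r=67=1000011 popcount=3 -> skip
r=68=1000100 popcount=2 -> skip
r=69=1000101 popcount=3 -> skip
r=70=1000110 popcount=3 -> skip
r=71=1000111 popcount=4 -> skip
r=72=1001000 popcount=2 -> skip
r=73=1001001 popcount=3 -> skip
r=74=1001010 popcount=3 -> skip
r=75=1001011 popcount=4 -> skip
r=76=1001100 popcount=3 -> skip
r=77=1001101 popcount=4 -> skip
r=78=1001110 popcount=4 -> skip
r=79=1001111 popcount=5 -> skip
r=80=1010000 popcount=2 -> skip
r=81=1010001 popcount=3 -> skip
r=82=1010010 popcount=3 -> skip
r=83=1010011 popcount=4 -> skip
r=84=1010100 popcount=3 -> skip
r=85=1010101 popcount=4 -> skip
r=86=1010110 popcount=4 -> skip
r=87=1010111 popcount=5 -> skip
r=88=1011000 popcount=3 -> skip
r=89=1011001 popcount=4 -> skip
r=90=1011010 popcount=4 -> skip
r=91=1011011 popcount=5 -> skip
r=92=1011100 popcount=4 -> skip
r=93=1011101 popcount=5 -> skip
r=94=1011110 popcount=5 -> skip
r=95=1011111 popcount=6 -> skip
r=96=1100000 popcount=2 -> skip
r=97=1100001 popcount=3 -> skip
r=98=1100010 popcount=3 -> skip
r=99=1100011 popcount=4 -> skip
r=100=1100100 popcount=3 -> skip
r=101=1100101 popcount=4 -> skip
Kept rows: 64

Answer: 64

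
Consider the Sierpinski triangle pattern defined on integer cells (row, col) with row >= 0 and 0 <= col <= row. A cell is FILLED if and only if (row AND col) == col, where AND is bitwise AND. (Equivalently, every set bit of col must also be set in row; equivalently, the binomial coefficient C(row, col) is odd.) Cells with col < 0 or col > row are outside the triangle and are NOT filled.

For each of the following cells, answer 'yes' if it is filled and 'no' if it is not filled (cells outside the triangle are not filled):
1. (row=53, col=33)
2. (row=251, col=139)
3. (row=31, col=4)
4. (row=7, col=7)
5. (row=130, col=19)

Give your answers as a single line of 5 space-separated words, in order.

(53,33): row=0b110101, col=0b100001, row AND col = 0b100001 = 33; 33 == 33 -> filled
(251,139): row=0b11111011, col=0b10001011, row AND col = 0b10001011 = 139; 139 == 139 -> filled
(31,4): row=0b11111, col=0b100, row AND col = 0b100 = 4; 4 == 4 -> filled
(7,7): row=0b111, col=0b111, row AND col = 0b111 = 7; 7 == 7 -> filled
(130,19): row=0b10000010, col=0b10011, row AND col = 0b10 = 2; 2 != 19 -> empty

Answer: yes yes yes yes no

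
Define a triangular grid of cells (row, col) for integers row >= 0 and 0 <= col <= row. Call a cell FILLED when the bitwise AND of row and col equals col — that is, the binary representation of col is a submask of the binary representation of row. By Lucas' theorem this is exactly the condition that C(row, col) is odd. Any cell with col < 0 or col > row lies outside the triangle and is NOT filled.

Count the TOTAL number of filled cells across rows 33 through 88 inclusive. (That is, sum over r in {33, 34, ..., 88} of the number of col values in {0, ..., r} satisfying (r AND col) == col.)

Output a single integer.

Answer: 762

Derivation:
r33=100001 pc2: +4 =4
r34=100010 pc2: +4 =8
r35=100011 pc3: +8 =16
r36=100100 pc2: +4 =20
r37=100101 pc3: +8 =28
r38=100110 pc3: +8 =36
r39=100111 pc4: +16 =52
r40=101000 pc2: +4 =56
r41=101001 pc3: +8 =64
r42=101010 pc3: +8 =72
r43=101011 pc4: +16 =88
r44=101100 pc3: +8 =96
r45=101101 pc4: +16 =112
r46=101110 pc4: +16 =128
r47=101111 pc5: +32 =160
r48=110000 pc2: +4 =164
r49=110001 pc3: +8 =172
r50=110010 pc3: +8 =180
r51=110011 pc4: +16 =196
r52=110100 pc3: +8 =204
r53=110101 pc4: +16 =220
r54=110110 pc4: +16 =236
r55=110111 pc5: +32 =268
r56=111000 pc3: +8 =276
r57=111001 pc4: +16 =292
r58=111010 pc4: +16 =308
r59=111011 pc5: +32 =340
r60=111100 pc4: +16 =356
r61=111101 pc5: +32 =388
r62=111110 pc5: +32 =420
r63=111111 pc6: +64 =484
r64=1000000 pc1: +2 =486
r65=1000001 pc2: +4 =490
r66=1000010 pc2: +4 =494
r67=1000011 pc3: +8 =502
r68=1000100 pc2: +4 =506
r69=1000101 pc3: +8 =514
r70=1000110 pc3: +8 =522
r71=1000111 pc4: +16 =538
r72=1001000 pc2: +4 =542
r73=1001001 pc3: +8 =550
r74=1001010 pc3: +8 =558
r75=1001011 pc4: +16 =574
r76=1001100 pc3: +8 =582
r77=1001101 pc4: +16 =598
r78=1001110 pc4: +16 =614
r79=1001111 pc5: +32 =646
r80=1010000 pc2: +4 =650
r81=1010001 pc3: +8 =658
r82=1010010 pc3: +8 =666
r83=1010011 pc4: +16 =682
r84=1010100 pc3: +8 =690
r85=1010101 pc4: +16 =706
r86=1010110 pc4: +16 =722
r87=1010111 pc5: +32 =754
r88=1011000 pc3: +8 =762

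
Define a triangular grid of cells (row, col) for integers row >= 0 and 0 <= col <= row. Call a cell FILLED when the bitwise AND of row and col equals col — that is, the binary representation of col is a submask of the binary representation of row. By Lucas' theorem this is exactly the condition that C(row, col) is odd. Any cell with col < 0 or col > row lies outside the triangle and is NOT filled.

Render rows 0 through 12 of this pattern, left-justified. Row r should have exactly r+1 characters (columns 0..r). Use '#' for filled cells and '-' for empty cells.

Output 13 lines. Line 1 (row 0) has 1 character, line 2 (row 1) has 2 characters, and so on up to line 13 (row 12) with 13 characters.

r0=0: #
r1=1: ##
r2=10: #-#
r3=11: ####
r4=100: #---#
r5=101: ##--##
r6=110: #-#-#-#
r7=111: ########
r8=1000: #-------#
r9=1001: ##------##
r10=1010: #-#-----#-#
r11=1011: ####----####
r12=1100: #---#---#---#

Answer: #
##
#-#
####
#---#
##--##
#-#-#-#
########
#-------#
##------##
#-#-----#-#
####----####
#---#---#---#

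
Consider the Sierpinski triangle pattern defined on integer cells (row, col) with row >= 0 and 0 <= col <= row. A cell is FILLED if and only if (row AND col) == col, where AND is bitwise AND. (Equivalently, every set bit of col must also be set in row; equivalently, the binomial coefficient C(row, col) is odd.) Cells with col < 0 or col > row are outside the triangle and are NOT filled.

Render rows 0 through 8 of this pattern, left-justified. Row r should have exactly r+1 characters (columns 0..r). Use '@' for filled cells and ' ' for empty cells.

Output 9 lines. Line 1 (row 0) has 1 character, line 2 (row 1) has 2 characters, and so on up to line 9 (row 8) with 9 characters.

Answer: @
@@
@ @
@@@@
@   @
@@  @@
@ @ @ @
@@@@@@@@
@       @

Derivation:
r0=0: @
r1=1: @@
r2=10: @ @
r3=11: @@@@
r4=100: @   @
r5=101: @@  @@
r6=110: @ @ @ @
r7=111: @@@@@@@@
r8=1000: @       @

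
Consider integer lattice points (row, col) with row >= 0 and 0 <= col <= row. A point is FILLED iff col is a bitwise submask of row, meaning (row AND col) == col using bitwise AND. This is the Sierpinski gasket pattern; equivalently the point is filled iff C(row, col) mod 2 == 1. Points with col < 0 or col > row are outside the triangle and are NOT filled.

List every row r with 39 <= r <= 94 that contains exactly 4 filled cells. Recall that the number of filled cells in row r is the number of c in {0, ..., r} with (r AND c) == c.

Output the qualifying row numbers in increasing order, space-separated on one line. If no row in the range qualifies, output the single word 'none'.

Answer: 40 48 65 66 68 72 80

Derivation:
Row r has 2^popcount(r) filled cells, so we need popcount(r) = log2(4) = 2.
Scan r = 39..94 and keep those with exactly 2 one-bits:
r=39=100111 popcount=4 -> skip
r=40=101000 popcount=2 -> KEEP
r=41=101001 popcount=3 -> skip
r=42=101010 popcount=3 -> skip
r=43=101011 popcount=4 -> skip
r=44=101100 popcount=3 -> skip
r=45=101101 popcount=4 -> skip
r=46=101110 popcount=4 -> skip
r=47=101111 popcount=5 -> skip
r=48=110000 popcount=2 -> KEEP
r=49=110001 popcount=3 -> skip
r=50=110010 popcount=3 -> skip
r=51=110011 popcount=4 -> skip
r=52=110100 popcount=3 -> skip
r=53=110101 popcount=4 -> skip
r=54=110110 popcount=4 -> skip
r=55=110111 popcount=5 -> skip
r=56=111000 popcount=3 -> skip
r=57=111001 popcount=4 -> skip
r=58=111010 popcount=4 -> skip
r=59=111011 popcount=5 -> skip
r=60=111100 popcount=4 -> skip
r=61=111101 popcount=5 -> skip
r=62=111110 popcount=5 -> skip
r=63=111111 popcount=6 -> skip
r=64=1000000 popcount=1 -> skip
r=65=1000001 popcount=2 -> KEEP
r=66=1000010 popcount=2 -> KEEP
r=67=1000011 popcount=3 -> skip
r=68=1000100 popcount=2 -> KEEP
r=69=1000101 popcount=3 -> skip
r=70=1000110 popcount=3 -> skip
r=71=1000111 popcount=4 -> skip
r=72=1001000 popcount=2 -> KEEP
r=73=1001001 popcount=3 -> skip
r=74=1001010 popcount=3 -> skip
r=75=1001011 popcount=4 -> skip
r=76=1001100 popcount=3 -> skip
r=77=1001101 popcount=4 -> skip
r=78=1001110 popcount=4 -> skip
r=79=1001111 popcount=5 -> skip
r=80=1010000 popcount=2 -> KEEP
r=81=1010001 popcount=3 -> skip
r=82=1010010 popcount=3 -> skip
r=83=1010011 popcount=4 -> skip
r=84=1010100 popcount=3 -> skip
r=85=1010101 popcount=4 -> skip
r=86=1010110 popcount=4 -> skip
r=87=1010111 popcount=5 -> skip
r=88=1011000 popcount=3 -> skip
r=89=1011001 popcount=4 -> skip
r=90=1011010 popcount=4 -> skip
r=91=1011011 popcount=5 -> skip
r=92=1011100 popcount=4 -> skip
r=93=1011101 popcount=5 -> skip
r=94=1011110 popcount=5 -> skip
Kept rows: 40 48 65 66 68 72 80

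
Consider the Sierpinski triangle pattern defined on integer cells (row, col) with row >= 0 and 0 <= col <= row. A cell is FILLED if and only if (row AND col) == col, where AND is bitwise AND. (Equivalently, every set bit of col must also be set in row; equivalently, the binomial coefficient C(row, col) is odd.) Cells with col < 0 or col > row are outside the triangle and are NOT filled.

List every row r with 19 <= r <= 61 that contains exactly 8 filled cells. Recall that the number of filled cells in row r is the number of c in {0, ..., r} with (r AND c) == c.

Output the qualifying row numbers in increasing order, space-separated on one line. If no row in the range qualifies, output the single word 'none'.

Row r has 2^popcount(r) filled cells, so we need popcount(r) = log2(8) = 3.
Scan r = 19..61 and keep those with exactly 3 one-bits:
r=19=10011 popcount=3 -> KEEP
r=20=10100 popcount=2 -> skip
r=21=10101 popcount=3 -> KEEP
r=22=10110 popcount=3 -> KEEP
r=23=10111 popcount=4 -> skip
r=24=11000 popcount=2 -> skip
r=25=11001 popcount=3 -> KEEP
r=26=11010 popcount=3 -> KEEP
r=27=11011 popcount=4 -> skip
r=28=11100 popcount=3 -> KEEP
r=29=11101 popcount=4 -> skip
r=30=11110 popcount=4 -> skip
r=31=11111 popcount=5 -> skip
r=32=100000 popcount=1 -> skip
r=33=100001 popcount=2 -> skip
r=34=100010 popcount=2 -> skip
r=35=100011 popcount=3 -> KEEP
r=36=100100 popcount=2 -> skip
r=37=100101 popcount=3 -> KEEP
r=38=100110 popcount=3 -> KEEP
r=39=100111 popcount=4 -> skip
r=40=101000 popcount=2 -> skip
r=41=101001 popcount=3 -> KEEP
r=42=101010 popcount=3 -> KEEP
r=43=101011 popcount=4 -> skip
r=44=101100 popcount=3 -> KEEP
r=45=101101 popcount=4 -> skip
r=46=101110 popcount=4 -> skip
r=47=101111 popcount=5 -> skip
r=48=110000 popcount=2 -> skip
r=49=110001 popcount=3 -> KEEP
r=50=110010 popcount=3 -> KEEP
r=51=110011 popcount=4 -> skip
r=52=110100 popcount=3 -> KEEP
r=53=110101 popcount=4 -> skip
r=54=110110 popcount=4 -> skip
r=55=110111 popcount=5 -> skip
r=56=111000 popcount=3 -> KEEP
r=57=111001 popcount=4 -> skip
r=58=111010 popcount=4 -> skip
r=59=111011 popcount=5 -> skip
r=60=111100 popcount=4 -> skip
r=61=111101 popcount=5 -> skip
Kept rows: 19 21 22 25 26 28 35 37 38 41 42 44 49 50 52 56

Answer: 19 21 22 25 26 28 35 37 38 41 42 44 49 50 52 56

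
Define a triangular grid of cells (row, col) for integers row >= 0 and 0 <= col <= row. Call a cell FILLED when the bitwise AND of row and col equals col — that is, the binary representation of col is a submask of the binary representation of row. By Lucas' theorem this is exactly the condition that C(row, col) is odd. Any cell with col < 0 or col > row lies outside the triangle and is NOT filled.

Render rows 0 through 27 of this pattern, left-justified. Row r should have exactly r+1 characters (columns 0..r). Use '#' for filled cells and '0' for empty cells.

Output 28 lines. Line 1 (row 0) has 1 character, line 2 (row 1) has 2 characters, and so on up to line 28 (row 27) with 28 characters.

r0=0: #
r1=1: ##
r2=10: #0#
r3=11: ####
r4=100: #000#
r5=101: ##00##
r6=110: #0#0#0#
r7=111: ########
r8=1000: #0000000#
r9=1001: ##000000##
r10=1010: #0#00000#0#
r11=1011: ####0000####
r12=1100: #000#000#000#
r13=1101: ##00##00##00##
r14=1110: #0#0#0#0#0#0#0#
r15=1111: ################
r16=10000: #000000000000000#
r17=10001: ##00000000000000##
r18=10010: #0#0000000000000#0#
r19=10011: ####000000000000####
r20=10100: #000#00000000000#000#
r21=10101: ##00##0000000000##00##
r22=10110: #0#0#0#000000000#0#0#0#
r23=10111: ########00000000########
r24=11000: #0000000#0000000#0000000#
r25=11001: ##000000##000000##000000##
r26=11010: #0#00000#0#00000#0#00000#0#
r27=11011: ####0000####0000####0000####

Answer: #
##
#0#
####
#000#
##00##
#0#0#0#
########
#0000000#
##000000##
#0#00000#0#
####0000####
#000#000#000#
##00##00##00##
#0#0#0#0#0#0#0#
################
#000000000000000#
##00000000000000##
#0#0000000000000#0#
####000000000000####
#000#00000000000#000#
##00##0000000000##00##
#0#0#0#000000000#0#0#0#
########00000000########
#0000000#0000000#0000000#
##000000##000000##000000##
#0#00000#0#00000#0#00000#0#
####0000####0000####0000####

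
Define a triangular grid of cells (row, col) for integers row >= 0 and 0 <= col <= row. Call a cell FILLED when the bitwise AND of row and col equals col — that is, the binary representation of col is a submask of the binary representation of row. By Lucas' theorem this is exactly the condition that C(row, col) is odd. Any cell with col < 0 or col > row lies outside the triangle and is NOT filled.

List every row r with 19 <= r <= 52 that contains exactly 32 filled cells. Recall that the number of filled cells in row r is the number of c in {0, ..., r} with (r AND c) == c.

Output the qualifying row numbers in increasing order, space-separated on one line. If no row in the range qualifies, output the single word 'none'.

Answer: 31 47

Derivation:
Row r has 2^popcount(r) filled cells, so we need popcount(r) = log2(32) = 5.
Scan r = 19..52 and keep those with exactly 5 one-bits:
r=19=10011 popcount=3 -> skip
r=20=10100 popcount=2 -> skip
r=21=10101 popcount=3 -> skip
r=22=10110 popcount=3 -> skip
r=23=10111 popcount=4 -> skip
r=24=11000 popcount=2 -> skip
r=25=11001 popcount=3 -> skip
r=26=11010 popcount=3 -> skip
r=27=11011 popcount=4 -> skip
r=28=11100 popcount=3 -> skip
r=29=11101 popcount=4 -> skip
r=30=11110 popcount=4 -> skip
r=31=11111 popcount=5 -> KEEP
r=32=100000 popcount=1 -> skip
r=33=100001 popcount=2 -> skip
r=34=100010 popcount=2 -> skip
r=35=100011 popcount=3 -> skip
r=36=100100 popcount=2 -> skip
r=37=100101 popcount=3 -> skip
r=38=100110 popcount=3 -> skip
r=39=100111 popcount=4 -> skip
r=40=101000 popcount=2 -> skip
r=41=101001 popcount=3 -> skip
r=42=101010 popcount=3 -> skip
r=43=101011 popcount=4 -> skip
r=44=101100 popcount=3 -> skip
r=45=101101 popcount=4 -> skip
r=46=101110 popcount=4 -> skip
r=47=101111 popcount=5 -> KEEP
r=48=110000 popcount=2 -> skip
r=49=110001 popcount=3 -> skip
r=50=110010 popcount=3 -> skip
r=51=110011 popcount=4 -> skip
r=52=110100 popcount=3 -> skip
Kept rows: 31 47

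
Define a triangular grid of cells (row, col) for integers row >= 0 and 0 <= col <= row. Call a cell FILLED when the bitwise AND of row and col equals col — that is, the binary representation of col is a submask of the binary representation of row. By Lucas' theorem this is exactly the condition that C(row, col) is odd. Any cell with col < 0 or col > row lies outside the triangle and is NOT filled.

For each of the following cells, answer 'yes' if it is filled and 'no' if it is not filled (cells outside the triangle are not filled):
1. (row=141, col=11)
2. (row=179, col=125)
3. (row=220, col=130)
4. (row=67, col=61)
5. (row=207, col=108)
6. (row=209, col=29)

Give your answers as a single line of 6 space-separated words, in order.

Answer: no no no no no no

Derivation:
(141,11): row=0b10001101, col=0b1011, row AND col = 0b1001 = 9; 9 != 11 -> empty
(179,125): row=0b10110011, col=0b1111101, row AND col = 0b110001 = 49; 49 != 125 -> empty
(220,130): row=0b11011100, col=0b10000010, row AND col = 0b10000000 = 128; 128 != 130 -> empty
(67,61): row=0b1000011, col=0b111101, row AND col = 0b1 = 1; 1 != 61 -> empty
(207,108): row=0b11001111, col=0b1101100, row AND col = 0b1001100 = 76; 76 != 108 -> empty
(209,29): row=0b11010001, col=0b11101, row AND col = 0b10001 = 17; 17 != 29 -> empty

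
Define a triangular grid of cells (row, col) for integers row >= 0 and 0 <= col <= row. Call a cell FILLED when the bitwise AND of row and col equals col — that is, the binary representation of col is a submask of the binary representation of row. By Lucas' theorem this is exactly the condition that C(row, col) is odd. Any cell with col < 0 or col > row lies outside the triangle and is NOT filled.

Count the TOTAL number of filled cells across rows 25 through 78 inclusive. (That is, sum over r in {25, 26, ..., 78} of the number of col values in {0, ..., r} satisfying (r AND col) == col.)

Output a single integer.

Answer: 720

Derivation:
r25=11001 pc3: +8 =8
r26=11010 pc3: +8 =16
r27=11011 pc4: +16 =32
r28=11100 pc3: +8 =40
r29=11101 pc4: +16 =56
r30=11110 pc4: +16 =72
r31=11111 pc5: +32 =104
r32=100000 pc1: +2 =106
r33=100001 pc2: +4 =110
r34=100010 pc2: +4 =114
r35=100011 pc3: +8 =122
r36=100100 pc2: +4 =126
r37=100101 pc3: +8 =134
r38=100110 pc3: +8 =142
r39=100111 pc4: +16 =158
r40=101000 pc2: +4 =162
r41=101001 pc3: +8 =170
r42=101010 pc3: +8 =178
r43=101011 pc4: +16 =194
r44=101100 pc3: +8 =202
r45=101101 pc4: +16 =218
r46=101110 pc4: +16 =234
r47=101111 pc5: +32 =266
r48=110000 pc2: +4 =270
r49=110001 pc3: +8 =278
r50=110010 pc3: +8 =286
r51=110011 pc4: +16 =302
r52=110100 pc3: +8 =310
r53=110101 pc4: +16 =326
r54=110110 pc4: +16 =342
r55=110111 pc5: +32 =374
r56=111000 pc3: +8 =382
r57=111001 pc4: +16 =398
r58=111010 pc4: +16 =414
r59=111011 pc5: +32 =446
r60=111100 pc4: +16 =462
r61=111101 pc5: +32 =494
r62=111110 pc5: +32 =526
r63=111111 pc6: +64 =590
r64=1000000 pc1: +2 =592
r65=1000001 pc2: +4 =596
r66=1000010 pc2: +4 =600
r67=1000011 pc3: +8 =608
r68=1000100 pc2: +4 =612
r69=1000101 pc3: +8 =620
r70=1000110 pc3: +8 =628
r71=1000111 pc4: +16 =644
r72=1001000 pc2: +4 =648
r73=1001001 pc3: +8 =656
r74=1001010 pc3: +8 =664
r75=1001011 pc4: +16 =680
r76=1001100 pc3: +8 =688
r77=1001101 pc4: +16 =704
r78=1001110 pc4: +16 =720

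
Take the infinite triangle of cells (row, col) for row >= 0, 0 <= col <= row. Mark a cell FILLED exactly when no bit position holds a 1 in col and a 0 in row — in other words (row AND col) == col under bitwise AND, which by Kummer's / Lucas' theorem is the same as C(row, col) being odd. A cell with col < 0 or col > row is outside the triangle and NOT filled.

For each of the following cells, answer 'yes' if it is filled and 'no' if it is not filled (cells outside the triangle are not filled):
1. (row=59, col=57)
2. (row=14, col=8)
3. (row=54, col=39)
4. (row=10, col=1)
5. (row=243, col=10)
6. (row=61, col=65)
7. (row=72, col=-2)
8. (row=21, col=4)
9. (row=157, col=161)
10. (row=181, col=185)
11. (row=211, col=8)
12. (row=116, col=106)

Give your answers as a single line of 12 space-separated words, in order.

Answer: yes yes no no no no no yes no no no no

Derivation:
(59,57): row=0b111011, col=0b111001, row AND col = 0b111001 = 57; 57 == 57 -> filled
(14,8): row=0b1110, col=0b1000, row AND col = 0b1000 = 8; 8 == 8 -> filled
(54,39): row=0b110110, col=0b100111, row AND col = 0b100110 = 38; 38 != 39 -> empty
(10,1): row=0b1010, col=0b1, row AND col = 0b0 = 0; 0 != 1 -> empty
(243,10): row=0b11110011, col=0b1010, row AND col = 0b10 = 2; 2 != 10 -> empty
(61,65): col outside [0, 61] -> not filled
(72,-2): col outside [0, 72] -> not filled
(21,4): row=0b10101, col=0b100, row AND col = 0b100 = 4; 4 == 4 -> filled
(157,161): col outside [0, 157] -> not filled
(181,185): col outside [0, 181] -> not filled
(211,8): row=0b11010011, col=0b1000, row AND col = 0b0 = 0; 0 != 8 -> empty
(116,106): row=0b1110100, col=0b1101010, row AND col = 0b1100000 = 96; 96 != 106 -> empty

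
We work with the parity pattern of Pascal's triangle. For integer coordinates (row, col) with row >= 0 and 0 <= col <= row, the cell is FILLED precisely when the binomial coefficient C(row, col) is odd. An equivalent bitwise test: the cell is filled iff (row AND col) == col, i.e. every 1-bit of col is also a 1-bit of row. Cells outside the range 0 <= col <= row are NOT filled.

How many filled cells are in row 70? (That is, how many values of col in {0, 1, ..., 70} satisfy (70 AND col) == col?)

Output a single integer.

Answer: 8

Derivation:
70 in binary = 1000110
popcount(70) = number of 1-bits in 1000110 = 3
A col c satisfies (70 AND c) == c iff every set bit of c is also set in 70; each of the 3 set bits of 70 can independently be on or off in c.
count = 2^3 = 8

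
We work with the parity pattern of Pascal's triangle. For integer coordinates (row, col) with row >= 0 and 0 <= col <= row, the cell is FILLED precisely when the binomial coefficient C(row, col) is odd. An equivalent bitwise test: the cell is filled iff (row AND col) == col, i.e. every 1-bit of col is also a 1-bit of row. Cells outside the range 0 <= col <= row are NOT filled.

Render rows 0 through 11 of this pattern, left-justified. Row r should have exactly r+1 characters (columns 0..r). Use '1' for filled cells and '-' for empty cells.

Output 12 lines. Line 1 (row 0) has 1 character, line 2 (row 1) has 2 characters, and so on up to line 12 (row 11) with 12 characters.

Answer: 1
11
1-1
1111
1---1
11--11
1-1-1-1
11111111
1-------1
11------11
1-1-----1-1
1111----1111

Derivation:
r0=0: 1
r1=1: 11
r2=10: 1-1
r3=11: 1111
r4=100: 1---1
r5=101: 11--11
r6=110: 1-1-1-1
r7=111: 11111111
r8=1000: 1-------1
r9=1001: 11------11
r10=1010: 1-1-----1-1
r11=1011: 1111----1111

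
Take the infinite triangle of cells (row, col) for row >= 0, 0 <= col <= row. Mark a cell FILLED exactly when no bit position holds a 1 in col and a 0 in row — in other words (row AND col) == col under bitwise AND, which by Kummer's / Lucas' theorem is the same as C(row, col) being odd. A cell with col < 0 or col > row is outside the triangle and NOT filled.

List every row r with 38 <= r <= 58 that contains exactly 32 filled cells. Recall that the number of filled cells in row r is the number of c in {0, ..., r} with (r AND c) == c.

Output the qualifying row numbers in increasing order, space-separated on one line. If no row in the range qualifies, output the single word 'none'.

Row r has 2^popcount(r) filled cells, so we need popcount(r) = log2(32) = 5.
Scan r = 38..58 and keep those with exactly 5 one-bits:
r=38=100110 popcount=3 -> skip
r=39=100111 popcount=4 -> skip
r=40=101000 popcount=2 -> skip
r=41=101001 popcount=3 -> skip
r=42=101010 popcount=3 -> skip
r=43=101011 popcount=4 -> skip
r=44=101100 popcount=3 -> skip
r=45=101101 popcount=4 -> skip
r=46=101110 popcount=4 -> skip
r=47=101111 popcount=5 -> KEEP
r=48=110000 popcount=2 -> skip
r=49=110001 popcount=3 -> skip
r=50=110010 popcount=3 -> skip
r=51=110011 popcount=4 -> skip
r=52=110100 popcount=3 -> skip
r=53=110101 popcount=4 -> skip
r=54=110110 popcount=4 -> skip
r=55=110111 popcount=5 -> KEEP
r=56=111000 popcount=3 -> skip
r=57=111001 popcount=4 -> skip
r=58=111010 popcount=4 -> skip
Kept rows: 47 55

Answer: 47 55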